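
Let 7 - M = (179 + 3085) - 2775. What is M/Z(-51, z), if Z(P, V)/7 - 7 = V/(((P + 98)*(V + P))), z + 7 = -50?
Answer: -815544/83041 ≈ -9.8210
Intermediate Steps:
z = -57 (z = -7 - 50 = -57)
Z(P, V) = 49 + 7*V/((98 + P)*(P + V)) (Z(P, V) = 49 + 7*(V/(((P + 98)*(V + P)))) = 49 + 7*(V/(((98 + P)*(P + V)))) = 49 + 7*(V*(1/((98 + P)*(P + V)))) = 49 + 7*(V/((98 + P)*(P + V))) = 49 + 7*V/((98 + P)*(P + V)))
M = -482 (M = 7 - ((179 + 3085) - 2775) = 7 - (3264 - 2775) = 7 - 1*489 = 7 - 489 = -482)
M/Z(-51, z) = -482*((-51)² + 98*(-51) + 98*(-57) - 51*(-57))/(7*(7*(-51)² + 686*(-51) + 687*(-57) + 7*(-51)*(-57))) = -482*(2601 - 4998 - 5586 + 2907)/(7*(7*2601 - 34986 - 39159 + 20349)) = -482*(-5076/(7*(18207 - 34986 - 39159 + 20349))) = -482/(7*(-1/5076)*(-35589)) = -482/83041/1692 = -482*1692/83041 = -815544/83041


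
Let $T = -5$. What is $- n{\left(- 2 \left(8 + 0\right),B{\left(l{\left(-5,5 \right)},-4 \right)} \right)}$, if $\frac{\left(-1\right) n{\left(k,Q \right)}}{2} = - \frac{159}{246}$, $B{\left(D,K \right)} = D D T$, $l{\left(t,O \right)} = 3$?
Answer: $- \frac{53}{41} \approx -1.2927$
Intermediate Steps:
$B{\left(D,K \right)} = - 5 D^{2}$ ($B{\left(D,K \right)} = D D \left(-5\right) = D^{2} \left(-5\right) = - 5 D^{2}$)
$n{\left(k,Q \right)} = \frac{53}{41}$ ($n{\left(k,Q \right)} = - 2 \left(- \frac{159}{246}\right) = - 2 \left(\left(-159\right) \frac{1}{246}\right) = \left(-2\right) \left(- \frac{53}{82}\right) = \frac{53}{41}$)
$- n{\left(- 2 \left(8 + 0\right),B{\left(l{\left(-5,5 \right)},-4 \right)} \right)} = \left(-1\right) \frac{53}{41} = - \frac{53}{41}$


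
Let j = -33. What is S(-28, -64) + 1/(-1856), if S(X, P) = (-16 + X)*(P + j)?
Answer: 7921407/1856 ≈ 4268.0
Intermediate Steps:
S(X, P) = (-33 + P)*(-16 + X) (S(X, P) = (-16 + X)*(P - 33) = (-16 + X)*(-33 + P) = (-33 + P)*(-16 + X))
S(-28, -64) + 1/(-1856) = (528 - 33*(-28) - 16*(-64) - 64*(-28)) + 1/(-1856) = (528 + 924 + 1024 + 1792) - 1/1856 = 4268 - 1/1856 = 7921407/1856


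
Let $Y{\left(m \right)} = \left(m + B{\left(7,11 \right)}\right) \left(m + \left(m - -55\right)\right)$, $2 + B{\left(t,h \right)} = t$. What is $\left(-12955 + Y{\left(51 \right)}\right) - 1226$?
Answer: $-5389$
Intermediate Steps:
$B{\left(t,h \right)} = -2 + t$
$Y{\left(m \right)} = \left(5 + m\right) \left(55 + 2 m\right)$ ($Y{\left(m \right)} = \left(m + \left(-2 + 7\right)\right) \left(m + \left(m - -55\right)\right) = \left(m + 5\right) \left(m + \left(m + 55\right)\right) = \left(5 + m\right) \left(m + \left(55 + m\right)\right) = \left(5 + m\right) \left(55 + 2 m\right)$)
$\left(-12955 + Y{\left(51 \right)}\right) - 1226 = \left(-12955 + \left(275 + 2 \cdot 51^{2} + 65 \cdot 51\right)\right) - 1226 = \left(-12955 + \left(275 + 2 \cdot 2601 + 3315\right)\right) - 1226 = \left(-12955 + \left(275 + 5202 + 3315\right)\right) - 1226 = \left(-12955 + 8792\right) - 1226 = -4163 - 1226 = -5389$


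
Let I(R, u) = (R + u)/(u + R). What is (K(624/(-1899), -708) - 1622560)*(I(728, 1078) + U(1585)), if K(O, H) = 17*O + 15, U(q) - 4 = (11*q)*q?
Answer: -28382670309084080/633 ≈ -4.4838e+13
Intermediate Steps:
I(R, u) = 1 (I(R, u) = (R + u)/(R + u) = 1)
U(q) = 4 + 11*q² (U(q) = 4 + (11*q)*q = 4 + 11*q²)
K(O, H) = 15 + 17*O
(K(624/(-1899), -708) - 1622560)*(I(728, 1078) + U(1585)) = ((15 + 17*(624/(-1899))) - 1622560)*(1 + (4 + 11*1585²)) = ((15 + 17*(624*(-1/1899))) - 1622560)*(1 + (4 + 11*2512225)) = ((15 + 17*(-208/633)) - 1622560)*(1 + (4 + 27634475)) = ((15 - 3536/633) - 1622560)*(1 + 27634479) = (5959/633 - 1622560)*27634480 = -1027074521/633*27634480 = -28382670309084080/633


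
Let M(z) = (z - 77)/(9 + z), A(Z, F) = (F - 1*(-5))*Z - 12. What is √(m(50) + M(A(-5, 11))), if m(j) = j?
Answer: √358477/83 ≈ 7.2136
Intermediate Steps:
A(Z, F) = -12 + Z*(5 + F) (A(Z, F) = (F + 5)*Z - 12 = (5 + F)*Z - 12 = Z*(5 + F) - 12 = -12 + Z*(5 + F))
M(z) = (-77 + z)/(9 + z)
√(m(50) + M(A(-5, 11))) = √(50 + (-77 + (-12 + 5*(-5) + 11*(-5)))/(9 + (-12 + 5*(-5) + 11*(-5)))) = √(50 + (-77 + (-12 - 25 - 55))/(9 + (-12 - 25 - 55))) = √(50 + (-77 - 92)/(9 - 92)) = √(50 - 169/(-83)) = √(50 - 1/83*(-169)) = √(50 + 169/83) = √(4319/83) = √358477/83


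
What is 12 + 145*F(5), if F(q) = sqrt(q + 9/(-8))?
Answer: 12 + 145*sqrt(62)/4 ≈ 297.43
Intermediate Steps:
F(q) = sqrt(-9/8 + q) (F(q) = sqrt(q + 9*(-1/8)) = sqrt(q - 9/8) = sqrt(-9/8 + q))
12 + 145*F(5) = 12 + 145*(sqrt(-18 + 16*5)/4) = 12 + 145*(sqrt(-18 + 80)/4) = 12 + 145*(sqrt(62)/4) = 12 + 145*sqrt(62)/4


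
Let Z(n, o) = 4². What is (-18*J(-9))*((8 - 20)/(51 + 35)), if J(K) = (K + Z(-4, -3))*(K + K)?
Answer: -13608/43 ≈ -316.46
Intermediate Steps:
Z(n, o) = 16
J(K) = 2*K*(16 + K) (J(K) = (K + 16)*(K + K) = (16 + K)*(2*K) = 2*K*(16 + K))
(-18*J(-9))*((8 - 20)/(51 + 35)) = (-36*(-9)*(16 - 9))*((8 - 20)/(51 + 35)) = (-36*(-9)*7)*(-12/86) = (-18*(-126))*(-12*1/86) = 2268*(-6/43) = -13608/43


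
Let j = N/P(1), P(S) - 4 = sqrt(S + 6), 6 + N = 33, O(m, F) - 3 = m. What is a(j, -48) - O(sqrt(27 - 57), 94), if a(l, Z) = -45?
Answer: -48 - I*sqrt(30) ≈ -48.0 - 5.4772*I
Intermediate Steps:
O(m, F) = 3 + m
N = 27 (N = -6 + 33 = 27)
P(S) = 4 + sqrt(6 + S) (P(S) = 4 + sqrt(S + 6) = 4 + sqrt(6 + S))
j = 27/(4 + sqrt(7)) (j = 27/(4 + sqrt(6 + 1)) = 27/(4 + sqrt(7)) ≈ 4.0627)
a(j, -48) - O(sqrt(27 - 57), 94) = -45 - (3 + sqrt(27 - 57)) = -45 - (3 + sqrt(-30)) = -45 - (3 + I*sqrt(30)) = -45 + (-3 - I*sqrt(30)) = -48 - I*sqrt(30)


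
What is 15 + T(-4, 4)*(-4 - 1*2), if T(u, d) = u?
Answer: 39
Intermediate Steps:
15 + T(-4, 4)*(-4 - 1*2) = 15 - 4*(-4 - 1*2) = 15 - 4*(-4 - 2) = 15 - 4*(-6) = 15 + 24 = 39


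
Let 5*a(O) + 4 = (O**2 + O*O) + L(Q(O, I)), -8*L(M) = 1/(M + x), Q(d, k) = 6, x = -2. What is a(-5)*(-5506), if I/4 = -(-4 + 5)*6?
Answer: -4049663/80 ≈ -50621.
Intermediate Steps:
I = -24 (I = 4*(-(-4 + 5)*6) = 4*(-6) = -24)
L(M) = -1/(8*(-2 + M)) (L(M) = -1/(8*(M - 2)) = -1/(8*(-2 + M)))
a(O) = -129/160 + 2*O**2/5 (a(O) = -4/5 + ((O**2 + O*O) - 1/(-16 + 8*6))/5 = -4/5 + ((O**2 + O**2) - 1/(-16 + 48))/5 = -4/5 + (2*O**2 - 1/32)/5 = -4/5 + (-1/32 + 2*O**2)/5 = -4/5 + (-1/160 + 2*O**2/5) = -129/160 + 2*O**2/5)
a(-5)*(-5506) = (-129/160 + (2/5)*(-5)**2)*(-5506) = (-129/160 + (2/5)*25)*(-5506) = (-129/160 + 10)*(-5506) = (1471/160)*(-5506) = -4049663/80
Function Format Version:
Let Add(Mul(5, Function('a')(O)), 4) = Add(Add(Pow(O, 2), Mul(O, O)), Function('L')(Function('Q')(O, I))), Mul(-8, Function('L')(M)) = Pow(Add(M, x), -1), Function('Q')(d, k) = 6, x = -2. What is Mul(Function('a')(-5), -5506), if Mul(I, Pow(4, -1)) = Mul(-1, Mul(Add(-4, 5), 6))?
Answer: Rational(-4049663, 80) ≈ -50621.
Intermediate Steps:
I = -24 (I = Mul(4, Mul(-1, Mul(Add(-4, 5), 6))) = Mul(4, Mul(-1, Mul(1, 6))) = Mul(4, Mul(-1, 6)) = Mul(4, -6) = -24)
Function('L')(M) = Mul(Rational(-1, 8), Pow(Add(-2, M), -1)) (Function('L')(M) = Mul(Rational(-1, 8), Pow(Add(M, -2), -1)) = Mul(Rational(-1, 8), Pow(Add(-2, M), -1)))
Function('a')(O) = Add(Rational(-129, 160), Mul(Rational(2, 5), Pow(O, 2))) (Function('a')(O) = Add(Rational(-4, 5), Mul(Rational(1, 5), Add(Add(Pow(O, 2), Mul(O, O)), Mul(-1, Pow(Add(-16, Mul(8, 6)), -1))))) = Add(Rational(-4, 5), Mul(Rational(1, 5), Add(Add(Pow(O, 2), Pow(O, 2)), Mul(-1, Pow(Add(-16, 48), -1))))) = Add(Rational(-4, 5), Mul(Rational(1, 5), Add(Mul(2, Pow(O, 2)), Mul(-1, Pow(32, -1))))) = Add(Rational(-4, 5), Mul(Rational(1, 5), Add(Mul(2, Pow(O, 2)), Mul(-1, Rational(1, 32))))) = Add(Rational(-4, 5), Mul(Rational(1, 5), Add(Mul(2, Pow(O, 2)), Rational(-1, 32)))) = Add(Rational(-4, 5), Mul(Rational(1, 5), Add(Rational(-1, 32), Mul(2, Pow(O, 2))))) = Add(Rational(-4, 5), Add(Rational(-1, 160), Mul(Rational(2, 5), Pow(O, 2)))) = Add(Rational(-129, 160), Mul(Rational(2, 5), Pow(O, 2))))
Mul(Function('a')(-5), -5506) = Mul(Add(Rational(-129, 160), Mul(Rational(2, 5), Pow(-5, 2))), -5506) = Mul(Add(Rational(-129, 160), Mul(Rational(2, 5), 25)), -5506) = Mul(Add(Rational(-129, 160), 10), -5506) = Mul(Rational(1471, 160), -5506) = Rational(-4049663, 80)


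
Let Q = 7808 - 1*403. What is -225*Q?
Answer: -1666125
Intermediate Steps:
Q = 7405 (Q = 7808 - 403 = 7405)
-225*Q = -225*7405 = -1666125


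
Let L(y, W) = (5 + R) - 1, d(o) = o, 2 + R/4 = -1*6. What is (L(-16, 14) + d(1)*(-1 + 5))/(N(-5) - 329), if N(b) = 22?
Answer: 24/307 ≈ 0.078176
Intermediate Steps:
R = -32 (R = -8 + 4*(-1*6) = -8 + 4*(-6) = -8 - 24 = -32)
L(y, W) = -28 (L(y, W) = (5 - 32) - 1 = -27 - 1 = -28)
(L(-16, 14) + d(1)*(-1 + 5))/(N(-5) - 329) = (-28 + 1*(-1 + 5))/(22 - 329) = (-28 + 1*4)/(-307) = (-28 + 4)*(-1/307) = -24*(-1/307) = 24/307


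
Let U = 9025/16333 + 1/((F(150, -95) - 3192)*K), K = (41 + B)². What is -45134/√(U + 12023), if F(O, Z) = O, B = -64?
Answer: -40485198*√10323087483719094814/316019331528779 ≈ -411.61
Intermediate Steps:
K = 529 (K = (41 - 64)² = (-23)² = 529)
U = 14523176117/26283357594 (U = 9025/16333 + 1/((150 - 3192)*529) = 9025*(1/16333) + (1/529)/(-3042) = 9025/16333 - 1/3042*1/529 = 9025/16333 - 1/1609218 = 14523176117/26283357594 ≈ 0.55256)
-45134/√(U + 12023) = -45134/√(14523176117/26283357594 + 12023) = -45134*897*√10323087483719094814/316019331528779 = -40485198*√10323087483719094814/316019331528779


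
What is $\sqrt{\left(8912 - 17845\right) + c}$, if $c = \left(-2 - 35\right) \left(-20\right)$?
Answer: $i \sqrt{8193} \approx 90.515 i$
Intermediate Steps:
$c = 740$ ($c = \left(-37\right) \left(-20\right) = 740$)
$\sqrt{\left(8912 - 17845\right) + c} = \sqrt{\left(8912 - 17845\right) + 740} = \sqrt{-8933 + 740} = \sqrt{-8193} = i \sqrt{8193}$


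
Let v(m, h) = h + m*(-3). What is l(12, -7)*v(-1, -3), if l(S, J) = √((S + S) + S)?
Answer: 0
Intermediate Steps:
v(m, h) = h - 3*m
l(S, J) = √3*√S (l(S, J) = √(2*S + S) = √(3*S) = √3*√S)
l(12, -7)*v(-1, -3) = (√3*√12)*(-3 - 3*(-1)) = (√3*(2*√3))*(-3 + 3) = 6*0 = 0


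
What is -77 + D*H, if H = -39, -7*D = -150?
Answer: -6389/7 ≈ -912.71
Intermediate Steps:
D = 150/7 (D = -⅐*(-150) = 150/7 ≈ 21.429)
-77 + D*H = -77 + (150/7)*(-39) = -77 - 5850/7 = -6389/7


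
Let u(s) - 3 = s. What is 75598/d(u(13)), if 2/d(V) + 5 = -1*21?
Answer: -982774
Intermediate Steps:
u(s) = 3 + s
d(V) = -1/13 (d(V) = 2/(-5 - 1*21) = 2/(-5 - 21) = 2/(-26) = 2*(-1/26) = -1/13)
75598/d(u(13)) = 75598/(-1/13) = 75598*(-13) = -982774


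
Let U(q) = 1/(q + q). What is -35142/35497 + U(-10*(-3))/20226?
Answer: -42646890023/43077739320 ≈ -0.99000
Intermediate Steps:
U(q) = 1/(2*q)
-35142/35497 + U(-10*(-3))/20226 = -35142/35497 + (1/(2*((-10*(-3)))))/20226 = -35142*1/35497 + ((½)/30)*(1/20226) = -35142/35497 + ((½)*(1/30))*(1/20226) = -35142/35497 + (1/60)*(1/20226) = -35142/35497 + 1/1213560 = -42646890023/43077739320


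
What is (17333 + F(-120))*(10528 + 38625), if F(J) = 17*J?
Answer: 751696829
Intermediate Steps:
(17333 + F(-120))*(10528 + 38625) = (17333 + 17*(-120))*(10528 + 38625) = (17333 - 2040)*49153 = 15293*49153 = 751696829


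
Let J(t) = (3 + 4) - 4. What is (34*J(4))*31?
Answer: 3162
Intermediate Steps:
J(t) = 3 (J(t) = 7 - 4 = 3)
(34*J(4))*31 = (34*3)*31 = 102*31 = 3162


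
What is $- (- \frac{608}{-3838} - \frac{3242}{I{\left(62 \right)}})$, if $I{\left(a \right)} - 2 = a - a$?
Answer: $\frac{163705}{101} \approx 1620.8$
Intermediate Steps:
$I{\left(a \right)} = 2$ ($I{\left(a \right)} = 2 + \left(a - a\right) = 2 + 0 = 2$)
$- (- \frac{608}{-3838} - \frac{3242}{I{\left(62 \right)}}) = - (- \frac{608}{-3838} - \frac{3242}{2}) = - (\left(-608\right) \left(- \frac{1}{3838}\right) - 1621) = - (\frac{16}{101} - 1621) = \left(-1\right) \left(- \frac{163705}{101}\right) = \frac{163705}{101}$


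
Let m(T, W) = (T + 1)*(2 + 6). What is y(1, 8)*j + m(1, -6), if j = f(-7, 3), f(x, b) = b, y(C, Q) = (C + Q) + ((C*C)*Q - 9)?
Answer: 40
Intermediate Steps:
y(C, Q) = -9 + C + Q + Q*C² (y(C, Q) = (C + Q) + (C²*Q - 9) = (C + Q) + (Q*C² - 9) = (C + Q) + (-9 + Q*C²) = -9 + C + Q + Q*C²)
j = 3
m(T, W) = 8 + 8*T (m(T, W) = (1 + T)*8 = 8 + 8*T)
y(1, 8)*j + m(1, -6) = (-9 + 1 + 8 + 8*1²)*3 + (8 + 8*1) = (-9 + 1 + 8 + 8*1)*3 + (8 + 8) = (-9 + 1 + 8 + 8)*3 + 16 = 8*3 + 16 = 24 + 16 = 40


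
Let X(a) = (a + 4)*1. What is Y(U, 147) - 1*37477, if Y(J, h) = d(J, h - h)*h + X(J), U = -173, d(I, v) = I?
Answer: -63077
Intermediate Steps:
X(a) = 4 + a (X(a) = (4 + a)*1 = 4 + a)
Y(J, h) = 4 + J + J*h (Y(J, h) = J*h + (4 + J) = 4 + J + J*h)
Y(U, 147) - 1*37477 = (4 - 173 - 173*147) - 1*37477 = (4 - 173 - 25431) - 37477 = -25600 - 37477 = -63077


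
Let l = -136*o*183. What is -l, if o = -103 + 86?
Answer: -423096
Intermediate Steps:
o = -17
l = 423096 (l = -136*(-17)*183 = 2312*183 = 423096)
-l = -1*423096 = -423096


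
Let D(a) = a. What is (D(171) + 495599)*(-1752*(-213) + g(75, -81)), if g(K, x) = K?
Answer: 185046648270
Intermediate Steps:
(D(171) + 495599)*(-1752*(-213) + g(75, -81)) = (171 + 495599)*(-1752*(-213) + 75) = 495770*(373176 + 75) = 495770*373251 = 185046648270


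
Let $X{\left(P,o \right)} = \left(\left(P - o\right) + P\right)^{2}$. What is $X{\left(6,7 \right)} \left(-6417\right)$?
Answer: $-160425$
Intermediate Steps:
$X{\left(P,o \right)} = \left(- o + 2 P\right)^{2}$
$X{\left(6,7 \right)} \left(-6417\right) = \left(\left(-1\right) 7 + 2 \cdot 6\right)^{2} \left(-6417\right) = \left(-7 + 12\right)^{2} \left(-6417\right) = 5^{2} \left(-6417\right) = 25 \left(-6417\right) = -160425$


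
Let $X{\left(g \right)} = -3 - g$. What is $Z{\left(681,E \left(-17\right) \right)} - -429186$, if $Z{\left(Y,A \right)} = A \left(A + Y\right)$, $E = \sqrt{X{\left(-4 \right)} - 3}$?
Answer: $428608 - 11577 i \sqrt{2} \approx 4.2861 \cdot 10^{5} - 16372.0 i$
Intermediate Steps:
$E = i \sqrt{2}$ ($E = \sqrt{\left(-3 - -4\right) - 3} = \sqrt{\left(-3 + 4\right) - 3} = \sqrt{1 - 3} = \sqrt{-2} = i \sqrt{2} \approx 1.4142 i$)
$Z{\left(681,E \left(-17\right) \right)} - -429186 = i \sqrt{2} \left(-17\right) \left(i \sqrt{2} \left(-17\right) + 681\right) - -429186 = - 17 i \sqrt{2} \left(- 17 i \sqrt{2} + 681\right) + 429186 = - 17 i \sqrt{2} \left(681 - 17 i \sqrt{2}\right) + 429186 = 429186 - 17 i \sqrt{2} \left(681 - 17 i \sqrt{2}\right)$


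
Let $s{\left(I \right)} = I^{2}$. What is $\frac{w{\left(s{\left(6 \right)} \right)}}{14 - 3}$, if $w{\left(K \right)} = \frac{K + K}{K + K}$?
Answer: $\frac{1}{11} \approx 0.090909$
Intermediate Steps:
$w{\left(K \right)} = 1$ ($w{\left(K \right)} = \frac{2 K}{2 K} = 2 K \frac{1}{2 K} = 1$)
$\frac{w{\left(s{\left(6 \right)} \right)}}{14 - 3} = 1 \frac{1}{14 - 3} = 1 \cdot \frac{1}{11} = \frac{1}{11}$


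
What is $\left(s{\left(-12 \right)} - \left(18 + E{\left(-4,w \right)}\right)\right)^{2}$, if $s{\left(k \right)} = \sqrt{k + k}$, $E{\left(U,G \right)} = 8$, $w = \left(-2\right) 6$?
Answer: $652 - 104 i \sqrt{6} \approx 652.0 - 254.75 i$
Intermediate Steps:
$w = -12$
$s{\left(k \right)} = \sqrt{2} \sqrt{k}$ ($s{\left(k \right)} = \sqrt{2 k} = \sqrt{2} \sqrt{k}$)
$\left(s{\left(-12 \right)} - \left(18 + E{\left(-4,w \right)}\right)\right)^{2} = \left(\sqrt{2} \sqrt{-12} - 26\right)^{2} = \left(\sqrt{2} \cdot 2 i \sqrt{3} + \left(\left(-25 + 7\right) - 8\right)\right)^{2} = \left(2 i \sqrt{6} - 26\right)^{2} = \left(-26 + 2 i \sqrt{6}\right)^{2}$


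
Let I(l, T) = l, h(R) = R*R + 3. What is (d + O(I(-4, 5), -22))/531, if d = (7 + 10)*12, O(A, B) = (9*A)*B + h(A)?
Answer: 1015/531 ≈ 1.9115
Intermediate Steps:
h(R) = 3 + R² (h(R) = R² + 3 = 3 + R²)
O(A, B) = 3 + A² + 9*A*B (O(A, B) = (9*A)*B + (3 + A²) = 9*A*B + (3 + A²) = 3 + A² + 9*A*B)
d = 204 (d = 17*12 = 204)
(d + O(I(-4, 5), -22))/531 = (204 + (3 + (-4)² + 9*(-4)*(-22)))/531 = (204 + (3 + 16 + 792))*(1/531) = (204 + 811)*(1/531) = 1015*(1/531) = 1015/531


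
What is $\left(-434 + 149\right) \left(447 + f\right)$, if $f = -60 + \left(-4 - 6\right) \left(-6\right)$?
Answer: $-127395$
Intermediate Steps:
$f = 0$ ($f = -60 - -60 = -60 + 60 = 0$)
$\left(-434 + 149\right) \left(447 + f\right) = \left(-434 + 149\right) \left(447 + 0\right) = \left(-285\right) 447 = -127395$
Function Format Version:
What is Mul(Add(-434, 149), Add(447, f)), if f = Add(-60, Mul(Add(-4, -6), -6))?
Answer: -127395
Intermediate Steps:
f = 0 (f = Add(-60, Mul(-10, -6)) = Add(-60, 60) = 0)
Mul(Add(-434, 149), Add(447, f)) = Mul(Add(-434, 149), Add(447, 0)) = Mul(-285, 447) = -127395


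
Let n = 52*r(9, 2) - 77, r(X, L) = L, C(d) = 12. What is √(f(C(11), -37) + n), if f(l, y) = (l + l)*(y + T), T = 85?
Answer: 3*√131 ≈ 34.337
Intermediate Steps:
f(l, y) = 2*l*(85 + y) (f(l, y) = (l + l)*(y + 85) = (2*l)*(85 + y) = 2*l*(85 + y))
n = 27 (n = 52*2 - 77 = 104 - 77 = 27)
√(f(C(11), -37) + n) = √(2*12*(85 - 37) + 27) = √(2*12*48 + 27) = √(1152 + 27) = √1179 = 3*√131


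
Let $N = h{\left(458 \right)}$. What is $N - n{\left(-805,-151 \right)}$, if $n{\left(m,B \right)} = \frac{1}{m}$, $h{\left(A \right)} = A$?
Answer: $\frac{368691}{805} \approx 458.0$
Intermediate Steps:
$N = 458$
$N - n{\left(-805,-151 \right)} = 458 - \frac{1}{-805} = 458 - - \frac{1}{805} = 458 + \frac{1}{805} = \frac{368691}{805}$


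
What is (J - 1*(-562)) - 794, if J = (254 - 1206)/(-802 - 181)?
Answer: -227104/983 ≈ -231.03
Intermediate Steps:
J = 952/983 (J = -952/(-983) = -952*(-1/983) = 952/983 ≈ 0.96846)
(J - 1*(-562)) - 794 = (952/983 - 1*(-562)) - 794 = (952/983 + 562) - 794 = 553398/983 - 794 = -227104/983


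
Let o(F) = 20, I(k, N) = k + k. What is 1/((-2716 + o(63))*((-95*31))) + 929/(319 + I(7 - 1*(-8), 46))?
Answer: 7376000229/2770962280 ≈ 2.6619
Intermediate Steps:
I(k, N) = 2*k
1/((-2716 + o(63))*((-95*31))) + 929/(319 + I(7 - 1*(-8), 46)) = 1/((-2716 + 20)*((-95*31))) + 929/(319 + 2*(7 - 1*(-8))) = 1/(-2696*(-2945)) + 929/(319 + 2*(7 + 8)) = -1/2696*(-1/2945) + 929/(319 + 2*15) = 1/7939720 + 929/(319 + 30) = 1/7939720 + 929/349 = 7376000229/2770962280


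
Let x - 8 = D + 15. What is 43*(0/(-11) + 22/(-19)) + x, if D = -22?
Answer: -927/19 ≈ -48.789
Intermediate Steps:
x = 1 (x = 8 + (-22 + 15) = 8 - 7 = 1)
43*(0/(-11) + 22/(-19)) + x = 43*(0/(-11) + 22/(-19)) + 1 = 43*(0*(-1/11) + 22*(-1/19)) + 1 = 43*(0 - 22/19) + 1 = 43*(-22/19) + 1 = -946/19 + 1 = -927/19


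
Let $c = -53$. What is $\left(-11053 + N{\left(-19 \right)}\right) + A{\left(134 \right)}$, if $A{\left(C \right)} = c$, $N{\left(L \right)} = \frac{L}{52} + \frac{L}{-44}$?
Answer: $- \frac{3176297}{286} \approx -11106.0$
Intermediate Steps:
$N{\left(L \right)} = - \frac{L}{286}$ ($N{\left(L \right)} = L \frac{1}{52} + L \left(- \frac{1}{44}\right) = \frac{L}{52} - \frac{L}{44} = - \frac{L}{286}$)
$A{\left(C \right)} = -53$
$\left(-11053 + N{\left(-19 \right)}\right) + A{\left(134 \right)} = \left(-11053 - - \frac{19}{286}\right) - 53 = \left(-11053 + \frac{19}{286}\right) - 53 = - \frac{3161139}{286} - 53 = - \frac{3176297}{286}$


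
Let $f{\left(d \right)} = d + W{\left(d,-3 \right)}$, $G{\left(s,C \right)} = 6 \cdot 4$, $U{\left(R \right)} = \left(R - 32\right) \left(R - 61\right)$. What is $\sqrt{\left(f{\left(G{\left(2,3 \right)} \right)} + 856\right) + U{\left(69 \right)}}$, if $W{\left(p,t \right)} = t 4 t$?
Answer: $2 \sqrt{303} \approx 34.814$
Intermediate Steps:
$U{\left(R \right)} = \left(-61 + R\right) \left(-32 + R\right)$ ($U{\left(R \right)} = \left(-32 + R\right) \left(-61 + R\right) = \left(-61 + R\right) \left(-32 + R\right)$)
$W{\left(p,t \right)} = 4 t^{2}$ ($W{\left(p,t \right)} = 4 t t = 4 t^{2}$)
$G{\left(s,C \right)} = 24$
$f{\left(d \right)} = 36 + d$ ($f{\left(d \right)} = d + 4 \left(-3\right)^{2} = d + 4 \cdot 9 = d + 36 = 36 + d$)
$\sqrt{\left(f{\left(G{\left(2,3 \right)} \right)} + 856\right) + U{\left(69 \right)}} = \sqrt{\left(\left(36 + 24\right) + 856\right) + \left(1952 + 69^{2} - 6417\right)} = \sqrt{\left(60 + 856\right) + \left(1952 + 4761 - 6417\right)} = \sqrt{916 + 296} = \sqrt{1212} = 2 \sqrt{303}$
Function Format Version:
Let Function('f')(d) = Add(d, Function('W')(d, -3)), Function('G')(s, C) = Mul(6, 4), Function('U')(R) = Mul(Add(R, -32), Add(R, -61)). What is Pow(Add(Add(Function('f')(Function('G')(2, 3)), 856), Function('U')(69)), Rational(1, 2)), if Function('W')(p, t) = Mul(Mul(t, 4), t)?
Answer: Mul(2, Pow(303, Rational(1, 2))) ≈ 34.814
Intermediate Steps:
Function('U')(R) = Mul(Add(-61, R), Add(-32, R)) (Function('U')(R) = Mul(Add(-32, R), Add(-61, R)) = Mul(Add(-61, R), Add(-32, R)))
Function('W')(p, t) = Mul(4, Pow(t, 2)) (Function('W')(p, t) = Mul(Mul(4, t), t) = Mul(4, Pow(t, 2)))
Function('G')(s, C) = 24
Function('f')(d) = Add(36, d) (Function('f')(d) = Add(d, Mul(4, Pow(-3, 2))) = Add(d, Mul(4, 9)) = Add(d, 36) = Add(36, d))
Pow(Add(Add(Function('f')(Function('G')(2, 3)), 856), Function('U')(69)), Rational(1, 2)) = Pow(Add(Add(Add(36, 24), 856), Add(1952, Pow(69, 2), Mul(-93, 69))), Rational(1, 2)) = Pow(Add(Add(60, 856), Add(1952, 4761, -6417)), Rational(1, 2)) = Pow(Add(916, 296), Rational(1, 2)) = Pow(1212, Rational(1, 2)) = Mul(2, Pow(303, Rational(1, 2)))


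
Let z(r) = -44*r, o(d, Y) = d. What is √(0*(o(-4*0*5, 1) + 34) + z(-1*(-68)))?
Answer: 4*I*√187 ≈ 54.699*I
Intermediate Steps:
√(0*(o(-4*0*5, 1) + 34) + z(-1*(-68))) = √(0*(-4*0*5 + 34) - (-44)*(-68)) = √(0*(0*5 + 34) - 44*68) = √(0*(0 + 34) - 2992) = √(0*34 - 2992) = √(0 - 2992) = √(-2992) = 4*I*√187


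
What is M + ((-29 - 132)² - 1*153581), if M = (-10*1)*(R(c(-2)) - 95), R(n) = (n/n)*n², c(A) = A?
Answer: -126750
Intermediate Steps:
R(n) = n² (R(n) = 1*n² = n²)
M = 910 (M = (-10*1)*((-2)² - 95) = -10*(4 - 95) = -10*(-91) = 910)
M + ((-29 - 132)² - 1*153581) = 910 + ((-29 - 132)² - 1*153581) = 910 + ((-161)² - 153581) = 910 + (25921 - 153581) = 910 - 127660 = -126750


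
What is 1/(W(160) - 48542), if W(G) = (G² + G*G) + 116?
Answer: 1/2774 ≈ 0.00036049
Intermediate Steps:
W(G) = 116 + 2*G² (W(G) = (G² + G²) + 116 = 2*G² + 116 = 116 + 2*G²)
1/(W(160) - 48542) = 1/((116 + 2*160²) - 48542) = 1/((116 + 2*25600) - 48542) = 1/((116 + 51200) - 48542) = 1/(51316 - 48542) = 1/2774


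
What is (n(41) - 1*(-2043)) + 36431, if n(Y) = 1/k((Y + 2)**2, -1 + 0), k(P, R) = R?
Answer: 38473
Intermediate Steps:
n(Y) = -1 (n(Y) = 1/(-1 + 0) = 1/(-1) = -1)
(n(41) - 1*(-2043)) + 36431 = (-1 - 1*(-2043)) + 36431 = (-1 + 2043) + 36431 = 2042 + 36431 = 38473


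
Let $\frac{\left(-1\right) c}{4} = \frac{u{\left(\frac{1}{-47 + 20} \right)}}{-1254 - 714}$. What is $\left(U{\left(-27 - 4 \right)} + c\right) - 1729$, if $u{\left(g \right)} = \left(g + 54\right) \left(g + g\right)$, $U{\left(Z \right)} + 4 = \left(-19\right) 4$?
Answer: $- \frac{324416663}{179334} \approx -1809.0$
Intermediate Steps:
$U{\left(Z \right)} = -80$ ($U{\left(Z \right)} = -4 - 76 = -80$)
$u{\left(g \right)} = 2 g \left(54 + g\right)$ ($u{\left(g \right)} = \left(54 + g\right) 2 g = 2 g \left(54 + g\right)$)
$c = - \frac{1457}{179334}$ ($c = - 4 \frac{2 \frac{1}{-47 + 20} \left(54 + \frac{1}{-47 + 20}\right)}{-1254 - 714} = - 4 \frac{2 \frac{1}{-27} \left(54 + \frac{1}{-27}\right)}{-1254 - 714} = - 4 \frac{2 \left(- \frac{1}{27}\right) \left(54 - \frac{1}{27}\right)}{-1968} = - 4 \cdot 2 \left(- \frac{1}{27}\right) \frac{1457}{27} \left(- \frac{1}{1968}\right) = - 4 \left(\left(- \frac{2914}{729}\right) \left(- \frac{1}{1968}\right)\right) = \left(-4\right) \frac{1457}{717336} = - \frac{1457}{179334} \approx -0.0081245$)
$\left(U{\left(-27 - 4 \right)} + c\right) - 1729 = \left(-80 - \frac{1457}{179334}\right) - 1729 = - \frac{14348177}{179334} - 1729 = - \frac{324416663}{179334}$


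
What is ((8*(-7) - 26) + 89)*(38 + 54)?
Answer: 644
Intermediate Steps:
((8*(-7) - 26) + 89)*(38 + 54) = ((-56 - 26) + 89)*92 = (-82 + 89)*92 = 7*92 = 644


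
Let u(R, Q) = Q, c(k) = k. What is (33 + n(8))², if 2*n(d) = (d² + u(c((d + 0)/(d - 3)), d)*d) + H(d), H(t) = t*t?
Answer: 16641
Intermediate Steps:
H(t) = t²
n(d) = 3*d²/2 (n(d) = ((d² + d*d) + d²)/2 = ((d² + d²) + d²)/2 = (2*d² + d²)/2 = (3*d²)/2 = 3*d²/2)
(33 + n(8))² = (33 + (3/2)*8²)² = (33 + (3/2)*64)² = (33 + 96)² = 129² = 16641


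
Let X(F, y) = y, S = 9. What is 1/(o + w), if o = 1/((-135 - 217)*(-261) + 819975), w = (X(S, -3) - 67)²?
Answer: 911847/4468050301 ≈ 0.00020408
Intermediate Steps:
w = 4900 (w = (-3 - 67)² = (-70)² = 4900)
o = 1/911847 (o = 1/(-352*(-261) + 819975) = 1/(91872 + 819975) = 1/911847 ≈ 1.0967e-6)
1/(o + w) = 1/(1/911847 + 4900) = 1/(4468050301/911847) = 911847/4468050301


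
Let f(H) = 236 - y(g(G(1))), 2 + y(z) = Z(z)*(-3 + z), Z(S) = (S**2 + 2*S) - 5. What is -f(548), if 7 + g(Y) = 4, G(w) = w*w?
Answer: -226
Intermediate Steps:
G(w) = w**2
g(Y) = -3 (g(Y) = -7 + 4 = -3)
Z(S) = -5 + S**2 + 2*S
y(z) = -2 + (-3 + z)*(-5 + z**2 + 2*z) (y(z) = -2 + (-5 + z**2 + 2*z)*(-3 + z) = -2 + (-3 + z)*(-5 + z**2 + 2*z))
f(H) = 226 (f(H) = 236 - (13 + (-3)**3 - 1*(-3)**2 - 11*(-3)) = 236 - (13 - 27 - 1*9 + 33) = 236 - (13 - 27 - 9 + 33) = 236 - 1*10 = 236 - 10 = 226)
-f(548) = -1*226 = -226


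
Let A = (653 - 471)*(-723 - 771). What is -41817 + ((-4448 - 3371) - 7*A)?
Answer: 1853720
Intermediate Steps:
A = -271908 (A = 182*(-1494) = -271908)
-41817 + ((-4448 - 3371) - 7*A) = -41817 + ((-4448 - 3371) - 7*(-271908)) = -41817 + (-7819 + 1903356) = -41817 + 1895537 = 1853720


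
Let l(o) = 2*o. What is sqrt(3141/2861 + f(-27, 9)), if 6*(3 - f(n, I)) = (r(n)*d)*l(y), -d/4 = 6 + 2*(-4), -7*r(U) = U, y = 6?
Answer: 2*I*sqrt(5777208717)/20027 ≈ 7.5905*I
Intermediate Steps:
r(U) = -U/7
d = 8 (d = -4*(6 + 2*(-4)) = -4*(6 - 8) = -4*(-2) = 8)
f(n, I) = 3 + 16*n/7 (f(n, I) = 3 - -n/7*8*2*6/6 = 3 - (-8*n/7)*12/6 = 3 - (-16)*n/7 = 3 + 16*n/7)
sqrt(3141/2861 + f(-27, 9)) = sqrt(3141/2861 + (3 + (16/7)*(-27))) = sqrt(3141*(1/2861) + (3 - 432/7)) = sqrt(3141/2861 - 411/7) = sqrt(-1153884/20027) = 2*I*sqrt(5777208717)/20027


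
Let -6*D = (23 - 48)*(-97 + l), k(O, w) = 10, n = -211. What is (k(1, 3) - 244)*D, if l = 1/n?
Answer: 19956300/211 ≈ 94580.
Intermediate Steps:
l = -1/211 (l = 1/(-211) = -1/211 ≈ -0.0047393)
D = -255850/633 (D = -(23 - 48)*(-97 - 1/211)/6 = -(-25)*(-20468)/(6*211) = -1/6*511700/211 = -255850/633 ≈ -404.19)
(k(1, 3) - 244)*D = (10 - 244)*(-255850/633) = -234*(-255850/633) = 19956300/211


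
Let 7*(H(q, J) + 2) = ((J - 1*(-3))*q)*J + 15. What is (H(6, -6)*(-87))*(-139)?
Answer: 1318137/7 ≈ 1.8831e+5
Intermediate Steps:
H(q, J) = 1/7 + J*q*(3 + J)/7 (H(q, J) = -2 + (((J - 1*(-3))*q)*J + 15)/7 = -2 + (((J + 3)*q)*J + 15)/7 = -2 + (((3 + J)*q)*J + 15)/7 = -2 + ((q*(3 + J))*J + 15)/7 = -2 + (J*q*(3 + J) + 15)/7 = -2 + (15 + J*q*(3 + J))/7 = -2 + (15/7 + J*q*(3 + J)/7) = 1/7 + J*q*(3 + J)/7)
(H(6, -6)*(-87))*(-139) = ((1/7 + (1/7)*6*(-6)**2 + (3/7)*(-6)*6)*(-87))*(-139) = ((1/7 + (1/7)*6*36 - 108/7)*(-87))*(-139) = ((1/7 + 216/7 - 108/7)*(-87))*(-139) = ((109/7)*(-87))*(-139) = -9483/7*(-139) = 1318137/7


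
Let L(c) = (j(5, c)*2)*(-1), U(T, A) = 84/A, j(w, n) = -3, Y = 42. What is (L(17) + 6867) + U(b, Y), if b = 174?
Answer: 6875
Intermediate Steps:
L(c) = 6 (L(c) = -3*2*(-1) = -6*(-1) = 6)
(L(17) + 6867) + U(b, Y) = (6 + 6867) + 84/42 = 6873 + 84*(1/42) = 6873 + 2 = 6875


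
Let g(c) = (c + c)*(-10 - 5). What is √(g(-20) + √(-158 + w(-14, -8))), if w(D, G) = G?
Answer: √(600 + I*√166) ≈ 24.496 + 0.263*I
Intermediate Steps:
g(c) = -30*c (g(c) = (2*c)*(-15) = -30*c)
√(g(-20) + √(-158 + w(-14, -8))) = √(-30*(-20) + √(-158 - 8)) = √(600 + √(-166)) = √(600 + I*√166)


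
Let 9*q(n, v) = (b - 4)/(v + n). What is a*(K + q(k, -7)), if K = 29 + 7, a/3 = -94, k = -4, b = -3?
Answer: -335674/33 ≈ -10172.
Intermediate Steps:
q(n, v) = -7/(9*(n + v)) (q(n, v) = ((-3 - 4)/(v + n))/9 = (-7/(n + v))/9 = -7/(9*(n + v)))
a = -282 (a = 3*(-94) = -282)
K = 36
a*(K + q(k, -7)) = -282*(36 - 7/(9*(-4) + 9*(-7))) = -282*(36 - 7/(-36 - 63)) = -282*(36 - 7/(-99)) = -282*(36 - 7*(-1/99)) = -282*(36 + 7/99) = -282*3571/99 = -335674/33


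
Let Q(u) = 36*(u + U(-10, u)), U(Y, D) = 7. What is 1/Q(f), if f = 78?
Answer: 1/3060 ≈ 0.00032680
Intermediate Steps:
Q(u) = 252 + 36*u (Q(u) = 36*(u + 7) = 36*(7 + u) = 252 + 36*u)
1/Q(f) = 1/(252 + 36*78) = 1/(252 + 2808) = 1/3060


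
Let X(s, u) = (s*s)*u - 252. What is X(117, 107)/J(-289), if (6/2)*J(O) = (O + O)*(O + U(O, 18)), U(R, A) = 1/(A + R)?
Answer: 1190614923/45268960 ≈ 26.301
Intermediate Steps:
J(O) = 2*O*(O + 1/(18 + O))/3 (J(O) = ((O + O)*(O + 1/(18 + O)))/3 = ((2*O)*(O + 1/(18 + O)))/3 = (2*O*(O + 1/(18 + O)))/3 = 2*O*(O + 1/(18 + O))/3)
X(s, u) = -252 + u*s² (X(s, u) = s²*u - 252 = u*s² - 252 = -252 + u*s²)
X(117, 107)/J(-289) = (-252 + 107*117²)/(((⅔)*(-289)*(1 - 289*(18 - 289))/(18 - 289))) = (-252 + 107*13689)/(((⅔)*(-289)*(1 - 289*(-271))/(-271))) = (-252 + 1464723)/(((⅔)*(-289)*(-1/271)*(1 + 78319))) = 1464471/(((⅔)*(-289)*(-1/271)*78320)) = 1464471/(45268960/813) = 1464471*(813/45268960) = 1190614923/45268960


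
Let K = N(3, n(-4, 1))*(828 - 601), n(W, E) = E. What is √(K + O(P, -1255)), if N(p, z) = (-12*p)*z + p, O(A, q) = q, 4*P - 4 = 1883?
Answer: I*√8746 ≈ 93.52*I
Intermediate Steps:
P = 1887/4 (P = 1 + (¼)*1883 = 1 + 1883/4 = 1887/4 ≈ 471.75)
N(p, z) = p - 12*p*z (N(p, z) = -12*p*z + p = p - 12*p*z)
K = -7491 (K = (3*(1 - 12*1))*(828 - 601) = (3*(1 - 12))*227 = (3*(-11))*227 = -33*227 = -7491)
√(K + O(P, -1255)) = √(-7491 - 1255) = √(-8746) = I*√8746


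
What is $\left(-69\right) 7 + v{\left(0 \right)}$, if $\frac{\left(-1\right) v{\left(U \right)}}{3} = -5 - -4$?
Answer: $-480$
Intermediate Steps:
$v{\left(U \right)} = 3$ ($v{\left(U \right)} = - 3 \left(-5 - -4\right) = - 3 \left(-5 + 4\right) = \left(-3\right) \left(-1\right) = 3$)
$\left(-69\right) 7 + v{\left(0 \right)} = \left(-69\right) 7 + 3 = -483 + 3 = -480$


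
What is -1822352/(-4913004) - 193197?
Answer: -237293952859/1228251 ≈ -1.9320e+5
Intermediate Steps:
-1822352/(-4913004) - 193197 = -1822352*(-1/4913004) - 193197 = 455588/1228251 - 193197 = -237293952859/1228251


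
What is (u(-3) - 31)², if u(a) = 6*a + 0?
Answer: 2401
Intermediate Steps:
u(a) = 6*a
(u(-3) - 31)² = (6*(-3) - 31)² = (-18 - 31)² = (-49)² = 2401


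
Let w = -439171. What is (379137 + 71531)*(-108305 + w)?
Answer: -246729913968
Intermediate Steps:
(379137 + 71531)*(-108305 + w) = (379137 + 71531)*(-108305 - 439171) = 450668*(-547476) = -246729913968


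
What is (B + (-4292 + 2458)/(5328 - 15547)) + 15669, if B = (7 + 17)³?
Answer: 301390801/10219 ≈ 29493.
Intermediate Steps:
B = 13824 (B = 24³ = 13824)
(B + (-4292 + 2458)/(5328 - 15547)) + 15669 = (13824 + (-4292 + 2458)/(5328 - 15547)) + 15669 = (13824 - 1834/(-10219)) + 15669 = (13824 - 1834*(-1/10219)) + 15669 = (13824 + 1834/10219) + 15669 = 141269290/10219 + 15669 = 301390801/10219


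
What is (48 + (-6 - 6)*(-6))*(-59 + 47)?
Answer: -1440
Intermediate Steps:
(48 + (-6 - 6)*(-6))*(-59 + 47) = (48 - 12*(-6))*(-12) = (48 + 72)*(-12) = 120*(-12) = -1440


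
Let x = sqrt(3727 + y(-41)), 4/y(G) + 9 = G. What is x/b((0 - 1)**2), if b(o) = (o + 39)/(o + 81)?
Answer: 41*sqrt(93173)/100 ≈ 125.15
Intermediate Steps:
y(G) = 4/(-9 + G)
b(o) = (39 + o)/(81 + o)
x = sqrt(93173)/5 (x = sqrt(3727 + 4/(-9 - 41)) = sqrt(3727 + 4/(-50)) = sqrt(3727 + 4*(-1/50)) = sqrt(3727 - 2/25) = sqrt(93173/25) = sqrt(93173)/5 ≈ 61.049)
x/b((0 - 1)**2) = (sqrt(93173)/5)/(((39 + (0 - 1)**2)/(81 + (0 - 1)**2))) = (sqrt(93173)/5)/(((39 + (-1)**2)/(81 + (-1)**2))) = (sqrt(93173)/5)/(((39 + 1)/(81 + 1))) = (sqrt(93173)/5)/((40/82)) = (sqrt(93173)/5)/(((1/82)*40)) = (sqrt(93173)/5)/(20/41) = (sqrt(93173)/5)*(41/20) = 41*sqrt(93173)/100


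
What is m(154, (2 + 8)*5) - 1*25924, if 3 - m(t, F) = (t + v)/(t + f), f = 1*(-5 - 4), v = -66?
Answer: -3758633/145 ≈ -25922.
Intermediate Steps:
f = -9 (f = 1*(-9) = -9)
m(t, F) = 3 - (-66 + t)/(-9 + t) (m(t, F) = 3 - (t - 66)/(t - 9) = 3 - (-66 + t)/(-9 + t))
m(154, (2 + 8)*5) - 1*25924 = (39 + 2*154)/(-9 + 154) - 1*25924 = (39 + 308)/145 - 25924 = (1/145)*347 - 25924 = 347/145 - 25924 = -3758633/145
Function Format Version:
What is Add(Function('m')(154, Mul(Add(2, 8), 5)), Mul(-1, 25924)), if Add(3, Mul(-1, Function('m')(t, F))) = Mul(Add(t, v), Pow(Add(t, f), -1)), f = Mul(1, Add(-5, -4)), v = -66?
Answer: Rational(-3758633, 145) ≈ -25922.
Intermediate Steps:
f = -9 (f = Mul(1, -9) = -9)
Function('m')(t, F) = Add(3, Mul(-1, Pow(Add(-9, t), -1), Add(-66, t))) (Function('m')(t, F) = Add(3, Mul(-1, Mul(Add(t, -66), Pow(Add(t, -9), -1)))) = Add(3, Mul(-1, Mul(Add(-66, t), Pow(Add(-9, t), -1)))) = Add(3, Mul(-1, Mul(Pow(Add(-9, t), -1), Add(-66, t)))) = Add(3, Mul(-1, Pow(Add(-9, t), -1), Add(-66, t))))
Add(Function('m')(154, Mul(Add(2, 8), 5)), Mul(-1, 25924)) = Add(Mul(Pow(Add(-9, 154), -1), Add(39, Mul(2, 154))), Mul(-1, 25924)) = Add(Mul(Pow(145, -1), Add(39, 308)), -25924) = Add(Mul(Rational(1, 145), 347), -25924) = Add(Rational(347, 145), -25924) = Rational(-3758633, 145)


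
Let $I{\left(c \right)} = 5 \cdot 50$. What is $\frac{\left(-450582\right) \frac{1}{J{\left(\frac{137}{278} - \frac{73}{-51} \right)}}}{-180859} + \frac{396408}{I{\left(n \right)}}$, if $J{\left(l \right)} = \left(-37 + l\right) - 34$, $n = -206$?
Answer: $\frac{35106189540967752}{22140690957875} \approx 1585.6$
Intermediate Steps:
$J{\left(l \right)} = -71 + l$
$I{\left(c \right)} = 250$
$\frac{\left(-450582\right) \frac{1}{J{\left(\frac{137}{278} - \frac{73}{-51} \right)}}}{-180859} + \frac{396408}{I{\left(n \right)}} = \frac{\left(-450582\right) \frac{1}{-71 + \left(\frac{137}{278} - \frac{73}{-51}\right)}}{-180859} + \frac{396408}{250} = - \frac{450582}{-71 + \left(137 \cdot \frac{1}{278} - - \frac{73}{51}\right)} \left(- \frac{1}{180859}\right) + 396408 \cdot \frac{1}{250} = - \frac{450582}{-71 + \left(\frac{137}{278} + \frac{73}{51}\right)} \left(- \frac{1}{180859}\right) + \frac{198204}{125} = - \frac{450582}{-71 + \frac{27281}{14178}} \left(- \frac{1}{180859}\right) + \frac{198204}{125} = - \frac{450582}{- \frac{979357}{14178}} \left(- \frac{1}{180859}\right) + \frac{198204}{125} = \left(-450582\right) \left(- \frac{14178}{979357}\right) \left(- \frac{1}{180859}\right) + \frac{198204}{125} = \frac{6388351596}{979357} \left(- \frac{1}{180859}\right) + \frac{198204}{125} = - \frac{6388351596}{177125527663} + \frac{198204}{125} = \frac{35106189540967752}{22140690957875}$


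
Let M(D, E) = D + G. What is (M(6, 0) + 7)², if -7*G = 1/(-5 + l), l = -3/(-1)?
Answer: 33489/196 ≈ 170.86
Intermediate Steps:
l = 3 (l = -3*(-1) = 3)
G = 1/14 (G = -1/(7*(-5 + 3)) = -⅐/(-2) = -⅐*(-½) = 1/14 ≈ 0.071429)
M(D, E) = 1/14 + D (M(D, E) = D + 1/14 = 1/14 + D)
(M(6, 0) + 7)² = ((1/14 + 6) + 7)² = (85/14 + 7)² = (183/14)² = 33489/196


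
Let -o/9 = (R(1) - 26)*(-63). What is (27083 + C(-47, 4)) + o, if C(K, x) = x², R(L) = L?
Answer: 12924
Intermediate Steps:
o = -14175 (o = -9*(1 - 26)*(-63) = -(-225)*(-63) = -9*1575 = -14175)
(27083 + C(-47, 4)) + o = (27083 + 4²) - 14175 = (27083 + 16) - 14175 = 27099 - 14175 = 12924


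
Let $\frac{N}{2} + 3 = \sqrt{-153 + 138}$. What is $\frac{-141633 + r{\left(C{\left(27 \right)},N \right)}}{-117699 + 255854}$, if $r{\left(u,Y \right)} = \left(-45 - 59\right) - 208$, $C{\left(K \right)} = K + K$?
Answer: $- \frac{28389}{27631} \approx -1.0274$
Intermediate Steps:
$C{\left(K \right)} = 2 K$
$N = -6 + 2 i \sqrt{15}$ ($N = -6 + 2 \sqrt{-153 + 138} = -6 + 2 \sqrt{-15} = -6 + 2 i \sqrt{15} \approx -6.0 + 7.746 i$)
$r{\left(u,Y \right)} = -312$ ($r{\left(u,Y \right)} = -104 - 208 = -312$)
$\frac{-141633 + r{\left(C{\left(27 \right)},N \right)}}{-117699 + 255854} = \frac{-141633 - 312}{-117699 + 255854} = - \frac{141945}{138155} = \left(-141945\right) \frac{1}{138155} = - \frac{28389}{27631}$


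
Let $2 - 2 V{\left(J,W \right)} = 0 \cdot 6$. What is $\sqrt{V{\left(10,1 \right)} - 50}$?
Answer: $7 i \approx 7.0 i$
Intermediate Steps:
$V{\left(J,W \right)} = 1$ ($V{\left(J,W \right)} = 1 - \frac{0 \cdot 6}{2} = 1 - 0 = 1 + 0 = 1$)
$\sqrt{V{\left(10,1 \right)} - 50} = \sqrt{1 - 50} = \sqrt{-49} = 7 i$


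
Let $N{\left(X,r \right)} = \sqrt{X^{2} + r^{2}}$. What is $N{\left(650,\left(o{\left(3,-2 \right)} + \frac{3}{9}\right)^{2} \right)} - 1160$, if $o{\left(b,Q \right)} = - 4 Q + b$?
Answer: $-1160 + \frac{2 \sqrt{8889709}}{9} \approx -497.43$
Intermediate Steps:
$o{\left(b,Q \right)} = b - 4 Q$
$N{\left(650,\left(o{\left(3,-2 \right)} + \frac{3}{9}\right)^{2} \right)} - 1160 = \sqrt{650^{2} + \left(\left(\left(3 - -8\right) + \frac{3}{9}\right)^{2}\right)^{2}} - 1160 = \sqrt{422500 + \left(\left(\left(3 + 8\right) + 3 \cdot \frac{1}{9}\right)^{2}\right)^{2}} - 1160 = \sqrt{422500 + \left(\left(11 + \frac{1}{3}\right)^{2}\right)^{2}} - 1160 = \sqrt{422500 + \left(\left(\frac{34}{3}\right)^{2}\right)^{2}} - 1160 = \sqrt{422500 + \left(\frac{1156}{9}\right)^{2}} - 1160 = \sqrt{422500 + \frac{1336336}{81}} - 1160 = \sqrt{\frac{35558836}{81}} - 1160 = \frac{2 \sqrt{8889709}}{9} - 1160 = -1160 + \frac{2 \sqrt{8889709}}{9}$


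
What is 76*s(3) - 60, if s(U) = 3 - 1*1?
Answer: 92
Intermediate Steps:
s(U) = 2 (s(U) = 3 - 1 = 2)
76*s(3) - 60 = 76*2 - 60 = 152 - 60 = 92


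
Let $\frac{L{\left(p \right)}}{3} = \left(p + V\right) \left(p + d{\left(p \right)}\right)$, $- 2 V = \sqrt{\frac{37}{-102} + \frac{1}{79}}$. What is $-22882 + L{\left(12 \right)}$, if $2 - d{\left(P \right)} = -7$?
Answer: $-22126 - \frac{21 i \sqrt{22731618}}{5372} \approx -22126.0 - 18.638 i$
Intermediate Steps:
$d{\left(P \right)} = 9$ ($d{\left(P \right)} = 2 - -7 = 2 + 7 = 9$)
$V = - \frac{i \sqrt{22731618}}{16116}$ ($V = - \frac{\sqrt{\frac{37}{-102} + \frac{1}{79}}}{2} = - \frac{\sqrt{37 \left(- \frac{1}{102}\right) + \frac{1}{79}}}{2} = - \frac{\sqrt{- \frac{37}{102} + \frac{1}{79}}}{2} = - \frac{\sqrt{- \frac{2821}{8058}}}{2} = - \frac{\frac{1}{8058} i \sqrt{22731618}}{2} = - \frac{i \sqrt{22731618}}{16116} \approx - 0.29584 i$)
$L{\left(p \right)} = 3 \left(9 + p\right) \left(p - \frac{i \sqrt{22731618}}{16116}\right)$ ($L{\left(p \right)} = 3 \left(p - \frac{i \sqrt{22731618}}{16116}\right) \left(p + 9\right) = 3 \left(p - \frac{i \sqrt{22731618}}{16116}\right) \left(9 + p\right) = 3 \left(9 + p\right) \left(p - \frac{i \sqrt{22731618}}{16116}\right)$)
$-22882 + L{\left(12 \right)} = -22882 + \left(3 \cdot 12^{2} + 27 \cdot 12 - \frac{9 i \sqrt{22731618}}{5372} - \frac{1}{5372} i 12 \sqrt{22731618}\right) = -22882 + \left(3 \cdot 144 + 324 - \frac{9 i \sqrt{22731618}}{5372} - \frac{3 i \sqrt{22731618}}{1343}\right) = -22882 + \left(432 + 324 - \frac{9 i \sqrt{22731618}}{5372} - \frac{3 i \sqrt{22731618}}{1343}\right) = -22882 + \left(756 - \frac{21 i \sqrt{22731618}}{5372}\right) = -22126 - \frac{21 i \sqrt{22731618}}{5372}$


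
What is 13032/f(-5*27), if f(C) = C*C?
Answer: 1448/2025 ≈ 0.71506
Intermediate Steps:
f(C) = C²
13032/f(-5*27) = 13032/((-5*27)²) = 13032/((-135)²) = 13032/18225 = 13032*(1/18225) = 1448/2025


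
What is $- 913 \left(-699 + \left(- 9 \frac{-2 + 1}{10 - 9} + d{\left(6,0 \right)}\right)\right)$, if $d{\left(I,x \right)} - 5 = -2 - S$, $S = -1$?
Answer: $626318$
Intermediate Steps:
$d{\left(I,x \right)} = 4$ ($d{\left(I,x \right)} = 5 - 1 = 4$)
$- 913 \left(-699 + \left(- 9 \frac{-2 + 1}{10 - 9} + d{\left(6,0 \right)}\right)\right) = - 913 \left(-699 - \left(-4 + 9 \frac{-2 + 1}{10 - 9}\right)\right) = - 913 \left(-699 - \left(-4 + 9 \left(- 1^{-1}\right)\right)\right) = - 913 \left(-699 - \left(-4 + 9 \left(\left(-1\right) 1\right)\right)\right) = - 913 \left(-699 + \left(\left(-9\right) \left(-1\right) + 4\right)\right) = - 913 \left(-699 + \left(9 + 4\right)\right) = - 913 \left(-699 + 13\right) = \left(-913\right) \left(-686\right) = 626318$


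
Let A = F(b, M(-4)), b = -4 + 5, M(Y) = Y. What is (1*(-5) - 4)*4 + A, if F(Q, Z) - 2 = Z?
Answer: -38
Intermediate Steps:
b = 1
F(Q, Z) = 2 + Z
A = -2 (A = 2 - 4 = -2)
(1*(-5) - 4)*4 + A = (1*(-5) - 4)*4 - 2 = (-5 - 4)*4 - 2 = -9*4 - 2 = -36 - 2 = -38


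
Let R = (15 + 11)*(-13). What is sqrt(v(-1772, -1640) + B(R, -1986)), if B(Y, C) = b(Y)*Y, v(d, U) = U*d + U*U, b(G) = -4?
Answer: 2*sqrt(1399258) ≈ 2365.8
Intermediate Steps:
v(d, U) = U**2 + U*d (v(d, U) = U*d + U**2 = U**2 + U*d)
R = -338 (R = 26*(-13) = -338)
B(Y, C) = -4*Y
sqrt(v(-1772, -1640) + B(R, -1986)) = sqrt(-1640*(-1640 - 1772) - 4*(-338)) = sqrt(-1640*(-3412) + 1352) = sqrt(5595680 + 1352) = sqrt(5597032) = 2*sqrt(1399258)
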